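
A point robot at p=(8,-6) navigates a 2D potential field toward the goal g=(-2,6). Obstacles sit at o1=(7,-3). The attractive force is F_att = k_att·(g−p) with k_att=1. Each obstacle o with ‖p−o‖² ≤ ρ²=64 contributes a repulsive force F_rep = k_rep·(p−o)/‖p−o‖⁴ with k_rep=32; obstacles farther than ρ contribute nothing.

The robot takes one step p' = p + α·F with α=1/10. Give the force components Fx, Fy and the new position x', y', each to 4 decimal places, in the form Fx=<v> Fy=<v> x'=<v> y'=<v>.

Fx=-9.6800 Fy=11.0400 x'=7.0320 y'=-4.8960

F_att = 1·(g−p) = 1·(-10,12) = (-10.0000,12.0000)
o1: d²=10 ≤ ρ²=64; F_rep = 32·(1,-3)/10² = (0.3200,-0.9600)
F = F_att + ΣF_rep = (-9.6800,11.0400)
p' = p + 1/10·F = (7.0320,-4.8960)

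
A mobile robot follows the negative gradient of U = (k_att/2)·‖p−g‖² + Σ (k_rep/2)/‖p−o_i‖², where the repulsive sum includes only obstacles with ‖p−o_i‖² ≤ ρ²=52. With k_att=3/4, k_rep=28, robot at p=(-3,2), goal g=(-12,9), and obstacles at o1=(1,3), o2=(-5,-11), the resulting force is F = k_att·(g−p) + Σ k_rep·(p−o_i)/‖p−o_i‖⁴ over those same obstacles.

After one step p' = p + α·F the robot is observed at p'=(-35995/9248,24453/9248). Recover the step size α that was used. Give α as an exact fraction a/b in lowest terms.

F_att = 3/4·(g−p) = 3/4·(-9,7) = (-6.7500,5.2500)
o1: d²=17 ≤ ρ²=52; F_rep = 28·(-4,-1)/17² = (-0.3875,-0.0969)
o2: d²=173 > ρ²=52 → inactive
F = F_att + ΣF_rep = (-7.1375,5.1531)
Δp = p'−p = (-0.8922,0.6441); α = Δx/Fx = (-8251/9248) / (-8251/1156) = 1/8
check: Δy/Fy = (5957/9248) / (5957/1156) = 1/8 ✓

α = 1/8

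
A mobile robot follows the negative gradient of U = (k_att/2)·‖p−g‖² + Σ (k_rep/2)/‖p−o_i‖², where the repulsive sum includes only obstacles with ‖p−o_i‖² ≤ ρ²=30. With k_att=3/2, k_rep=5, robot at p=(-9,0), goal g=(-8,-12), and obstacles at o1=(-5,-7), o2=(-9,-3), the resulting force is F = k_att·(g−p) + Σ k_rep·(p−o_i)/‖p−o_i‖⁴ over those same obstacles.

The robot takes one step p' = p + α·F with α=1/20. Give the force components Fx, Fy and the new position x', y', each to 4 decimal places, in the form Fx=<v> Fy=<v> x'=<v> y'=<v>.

Fx=1.5000 Fy=-17.8148 x'=-8.9250 y'=-0.8907

F_att = 3/2·(g−p) = 3/2·(1,-12) = (1.5000,-18.0000)
o1: d²=65 > ρ²=30 → inactive
o2: d²=9 ≤ ρ²=30; F_rep = 5·(0,3)/9² = (0.0000,0.1852)
F = F_att + ΣF_rep = (1.5000,-17.8148)
p' = p + 1/20·F = (-8.9250,-0.8907)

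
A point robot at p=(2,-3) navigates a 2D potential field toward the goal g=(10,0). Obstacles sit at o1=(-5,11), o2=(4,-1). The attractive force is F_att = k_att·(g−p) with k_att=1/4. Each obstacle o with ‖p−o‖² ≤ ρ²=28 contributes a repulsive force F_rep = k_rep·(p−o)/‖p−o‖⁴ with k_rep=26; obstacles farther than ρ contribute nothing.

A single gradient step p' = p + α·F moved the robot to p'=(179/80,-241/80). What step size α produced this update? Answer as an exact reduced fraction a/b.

F_att = 1/4·(g−p) = 1/4·(8,3) = (2.0000,0.7500)
o1: d²=245 > ρ²=28 → inactive
o2: d²=8 ≤ ρ²=28; F_rep = 26·(-2,-2)/8² = (-0.8125,-0.8125)
F = F_att + ΣF_rep = (1.1875,-0.0625)
Δp = p'−p = (0.2375,-0.0125); α = Δx/Fx = (19/80) / (19/16) = 1/5
check: Δy/Fy = (-1/80) / (-1/16) = 1/5 ✓

α = 1/5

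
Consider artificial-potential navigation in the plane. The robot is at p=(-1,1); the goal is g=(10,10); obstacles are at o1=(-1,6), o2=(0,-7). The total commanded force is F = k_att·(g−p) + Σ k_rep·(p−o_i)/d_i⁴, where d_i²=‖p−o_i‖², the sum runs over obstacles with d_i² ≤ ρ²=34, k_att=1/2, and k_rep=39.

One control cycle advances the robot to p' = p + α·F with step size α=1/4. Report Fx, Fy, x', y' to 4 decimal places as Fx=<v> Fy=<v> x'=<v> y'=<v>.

F_att = 1/2·(g−p) = 1/2·(11,9) = (5.5000,4.5000)
o1: d²=25 ≤ ρ²=34; F_rep = 39·(0,-5)/25² = (0.0000,-0.3120)
o2: d²=65 > ρ²=34 → inactive
F = F_att + ΣF_rep = (5.5000,4.1880)
p' = p + 1/4·F = (0.3750,2.0470)

Fx=5.5000 Fy=4.1880 x'=0.3750 y'=2.0470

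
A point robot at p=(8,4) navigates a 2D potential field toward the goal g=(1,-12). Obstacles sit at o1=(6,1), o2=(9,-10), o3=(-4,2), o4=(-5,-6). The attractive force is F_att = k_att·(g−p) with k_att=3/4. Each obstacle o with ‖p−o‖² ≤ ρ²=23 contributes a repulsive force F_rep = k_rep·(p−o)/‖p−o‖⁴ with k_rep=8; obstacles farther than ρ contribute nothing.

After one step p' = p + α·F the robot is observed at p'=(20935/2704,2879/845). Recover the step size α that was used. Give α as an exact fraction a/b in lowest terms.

F_att = 3/4·(g−p) = 3/4·(-7,-16) = (-5.2500,-12.0000)
o1: d²=13 ≤ ρ²=23; F_rep = 8·(2,3)/13² = (0.0947,0.1420)
o2: d²=197 > ρ²=23 → inactive
o3: d²=148 > ρ²=23 → inactive
o4: d²=269 > ρ²=23 → inactive
F = F_att + ΣF_rep = (-5.1553,-11.8580)
Δp = p'−p = (-0.2578,-0.5929); α = Δx/Fx = (-697/2704) / (-3485/676) = 1/20
check: Δy/Fy = (-501/845) / (-2004/169) = 1/20 ✓

α = 1/20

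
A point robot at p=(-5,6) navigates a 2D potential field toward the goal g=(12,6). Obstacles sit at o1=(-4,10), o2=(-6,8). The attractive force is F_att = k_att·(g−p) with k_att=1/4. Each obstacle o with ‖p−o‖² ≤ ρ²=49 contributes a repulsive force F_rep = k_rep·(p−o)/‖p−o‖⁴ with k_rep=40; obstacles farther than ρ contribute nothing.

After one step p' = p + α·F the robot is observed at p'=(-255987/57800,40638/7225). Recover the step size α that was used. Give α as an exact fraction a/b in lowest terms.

α = 1/10

F_att = 1/4·(g−p) = 1/4·(17,0) = (4.2500,0.0000)
o1: d²=17 ≤ ρ²=49; F_rep = 40·(-1,-4)/17² = (-0.1384,-0.5536)
o2: d²=5 ≤ ρ²=49; F_rep = 40·(1,-2)/5² = (1.6000,-3.2000)
F = F_att + ΣF_rep = (5.7116,-3.7536)
Δp = p'−p = (0.5712,-0.3754); α = Δx/Fx = (33013/57800) / (33013/5780) = 1/10
check: Δy/Fy = (-2712/7225) / (-5424/1445) = 1/10 ✓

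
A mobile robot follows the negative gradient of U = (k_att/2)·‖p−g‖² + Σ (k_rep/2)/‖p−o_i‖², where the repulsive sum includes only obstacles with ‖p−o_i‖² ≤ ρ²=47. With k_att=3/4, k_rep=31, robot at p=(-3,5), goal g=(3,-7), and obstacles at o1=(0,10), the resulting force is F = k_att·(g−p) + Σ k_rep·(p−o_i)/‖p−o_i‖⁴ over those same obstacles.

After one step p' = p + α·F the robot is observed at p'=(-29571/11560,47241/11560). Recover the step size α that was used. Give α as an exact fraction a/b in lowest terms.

F_att = 3/4·(g−p) = 3/4·(6,-12) = (4.5000,-9.0000)
o1: d²=34 ≤ ρ²=47; F_rep = 31·(-3,-5)/34² = (-0.0804,-0.1341)
F = F_att + ΣF_rep = (4.4196,-9.1341)
Δp = p'−p = (0.4420,-0.9134); α = Δx/Fx = (5109/11560) / (5109/1156) = 1/10
check: Δy/Fy = (-10559/11560) / (-10559/1156) = 1/10 ✓

α = 1/10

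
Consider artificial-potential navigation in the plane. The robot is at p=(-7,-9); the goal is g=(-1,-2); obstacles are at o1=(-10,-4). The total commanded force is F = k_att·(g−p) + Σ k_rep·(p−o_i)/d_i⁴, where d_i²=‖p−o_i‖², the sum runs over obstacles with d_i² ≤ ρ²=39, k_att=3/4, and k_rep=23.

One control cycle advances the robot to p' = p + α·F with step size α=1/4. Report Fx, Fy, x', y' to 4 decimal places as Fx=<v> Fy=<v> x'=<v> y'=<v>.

Fx=4.5597 Fy=5.1505 x'=-5.8601 y'=-7.7124

F_att = 3/4·(g−p) = 3/4·(6,7) = (4.5000,5.2500)
o1: d²=34 ≤ ρ²=39; F_rep = 23·(3,-5)/34² = (0.0597,-0.0995)
F = F_att + ΣF_rep = (4.5597,5.1505)
p' = p + 1/4·F = (-5.8601,-7.7124)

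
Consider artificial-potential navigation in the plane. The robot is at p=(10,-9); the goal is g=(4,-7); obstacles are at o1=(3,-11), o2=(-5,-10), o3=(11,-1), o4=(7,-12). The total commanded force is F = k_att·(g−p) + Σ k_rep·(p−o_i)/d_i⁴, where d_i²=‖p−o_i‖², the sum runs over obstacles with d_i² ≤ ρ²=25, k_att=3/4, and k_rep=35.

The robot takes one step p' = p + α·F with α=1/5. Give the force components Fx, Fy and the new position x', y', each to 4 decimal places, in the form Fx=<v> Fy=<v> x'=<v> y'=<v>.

Fx=-4.1759 Fy=1.8241 x'=9.1648 y'=-8.6352

F_att = 3/4·(g−p) = 3/4·(-6,2) = (-4.5000,1.5000)
o1: d²=53 > ρ²=25 → inactive
o2: d²=226 > ρ²=25 → inactive
o3: d²=65 > ρ²=25 → inactive
o4: d²=18 ≤ ρ²=25; F_rep = 35·(3,3)/18² = (0.3241,0.3241)
F = F_att + ΣF_rep = (-4.1759,1.8241)
p' = p + 1/5·F = (9.1648,-8.6352)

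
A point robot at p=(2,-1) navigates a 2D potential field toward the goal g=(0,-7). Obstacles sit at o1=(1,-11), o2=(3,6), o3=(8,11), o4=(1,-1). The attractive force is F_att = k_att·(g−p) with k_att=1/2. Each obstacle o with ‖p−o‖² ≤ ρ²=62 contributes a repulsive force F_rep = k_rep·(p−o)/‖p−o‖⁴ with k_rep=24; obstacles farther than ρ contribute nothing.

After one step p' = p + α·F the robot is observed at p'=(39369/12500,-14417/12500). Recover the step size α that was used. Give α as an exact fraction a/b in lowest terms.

F_att = 1/2·(g−p) = 1/2·(-2,-6) = (-1.0000,-3.0000)
o1: d²=101 > ρ²=62 → inactive
o2: d²=50 ≤ ρ²=62; F_rep = 24·(-1,-7)/50² = (-0.0096,-0.0672)
o3: d²=180 > ρ²=62 → inactive
o4: d²=1 ≤ ρ²=62; F_rep = 24·(1,0)/1² = (24.0000,0.0000)
F = F_att + ΣF_rep = (22.9904,-3.0672)
Δp = p'−p = (1.1495,-0.1534); α = Δx/Fx = (14369/12500) / (14369/625) = 1/20
check: Δy/Fy = (-1917/12500) / (-1917/625) = 1/20 ✓

α = 1/20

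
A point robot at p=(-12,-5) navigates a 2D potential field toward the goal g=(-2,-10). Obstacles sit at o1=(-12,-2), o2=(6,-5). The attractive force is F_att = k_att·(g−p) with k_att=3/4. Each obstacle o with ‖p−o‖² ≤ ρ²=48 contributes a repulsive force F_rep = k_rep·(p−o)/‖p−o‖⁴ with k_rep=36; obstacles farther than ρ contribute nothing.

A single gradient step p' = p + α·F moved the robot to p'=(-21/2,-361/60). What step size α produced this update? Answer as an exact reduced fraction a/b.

F_att = 3/4·(g−p) = 3/4·(10,-5) = (7.5000,-3.7500)
o1: d²=9 ≤ ρ²=48; F_rep = 36·(0,-3)/9² = (0.0000,-1.3333)
o2: d²=324 > ρ²=48 → inactive
F = F_att + ΣF_rep = (7.5000,-5.0833)
Δp = p'−p = (1.5000,-1.0167); α = Δx/Fx = (3/2) / (15/2) = 1/5
check: Δy/Fy = (-61/60) / (-61/12) = 1/5 ✓

α = 1/5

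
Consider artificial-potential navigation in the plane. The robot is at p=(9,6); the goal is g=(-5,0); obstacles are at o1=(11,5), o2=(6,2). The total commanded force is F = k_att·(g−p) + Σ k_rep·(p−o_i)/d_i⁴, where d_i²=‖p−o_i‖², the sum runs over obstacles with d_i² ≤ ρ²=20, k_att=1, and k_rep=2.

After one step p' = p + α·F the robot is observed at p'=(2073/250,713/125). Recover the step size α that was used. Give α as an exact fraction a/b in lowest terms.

α = 1/20

F_att = 1·(g−p) = 1·(-14,-6) = (-14.0000,-6.0000)
o1: d²=5 ≤ ρ²=20; F_rep = 2·(-2,1)/5² = (-0.1600,0.0800)
o2: d²=25 > ρ²=20 → inactive
F = F_att + ΣF_rep = (-14.1600,-5.9200)
Δp = p'−p = (-0.7080,-0.2960); α = Δx/Fx = (-177/250) / (-354/25) = 1/20
check: Δy/Fy = (-37/125) / (-148/25) = 1/20 ✓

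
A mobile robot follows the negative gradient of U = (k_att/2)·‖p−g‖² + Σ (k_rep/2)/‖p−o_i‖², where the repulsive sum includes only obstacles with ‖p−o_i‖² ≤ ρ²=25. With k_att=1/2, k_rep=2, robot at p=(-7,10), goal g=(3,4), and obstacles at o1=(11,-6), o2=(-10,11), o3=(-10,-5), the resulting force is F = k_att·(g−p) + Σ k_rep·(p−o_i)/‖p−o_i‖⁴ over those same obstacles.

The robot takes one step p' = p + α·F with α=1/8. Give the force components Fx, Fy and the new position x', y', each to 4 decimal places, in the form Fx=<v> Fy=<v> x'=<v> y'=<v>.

Fx=5.0600 Fy=-3.0200 x'=-6.3675 y'=9.6225

F_att = 1/2·(g−p) = 1/2·(10,-6) = (5.0000,-3.0000)
o1: d²=580 > ρ²=25 → inactive
o2: d²=10 ≤ ρ²=25; F_rep = 2·(3,-1)/10² = (0.0600,-0.0200)
o3: d²=234 > ρ²=25 → inactive
F = F_att + ΣF_rep = (5.0600,-3.0200)
p' = p + 1/8·F = (-6.3675,9.6225)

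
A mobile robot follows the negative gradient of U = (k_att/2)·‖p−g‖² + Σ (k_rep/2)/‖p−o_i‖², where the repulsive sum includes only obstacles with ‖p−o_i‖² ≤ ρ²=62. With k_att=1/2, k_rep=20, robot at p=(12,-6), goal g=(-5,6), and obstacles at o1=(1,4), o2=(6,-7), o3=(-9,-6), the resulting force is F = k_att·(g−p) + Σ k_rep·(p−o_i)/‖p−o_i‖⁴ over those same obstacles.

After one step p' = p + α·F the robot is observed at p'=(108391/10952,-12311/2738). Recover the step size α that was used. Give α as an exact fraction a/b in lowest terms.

α = 1/4

F_att = 1/2·(g−p) = 1/2·(-17,12) = (-8.5000,6.0000)
o1: d²=221 > ρ²=62 → inactive
o2: d²=37 ≤ ρ²=62; F_rep = 20·(6,1)/37² = (0.0877,0.0146)
o3: d²=441 > ρ²=62 → inactive
F = F_att + ΣF_rep = (-8.4123,6.0146)
Δp = p'−p = (-2.1031,1.5037); α = Δx/Fx = (-23033/10952) / (-23033/2738) = 1/4
check: Δy/Fy = (4117/2738) / (8234/1369) = 1/4 ✓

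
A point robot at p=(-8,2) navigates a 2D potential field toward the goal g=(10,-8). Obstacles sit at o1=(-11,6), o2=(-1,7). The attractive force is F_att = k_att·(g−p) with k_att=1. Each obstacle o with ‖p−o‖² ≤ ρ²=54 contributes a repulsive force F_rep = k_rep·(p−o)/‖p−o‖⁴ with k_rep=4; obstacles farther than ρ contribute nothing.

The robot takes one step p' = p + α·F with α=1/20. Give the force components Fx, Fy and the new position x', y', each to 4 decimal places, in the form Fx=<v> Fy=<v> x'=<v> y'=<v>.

F_att = 1·(g−p) = 1·(18,-10) = (18.0000,-10.0000)
o1: d²=25 ≤ ρ²=54; F_rep = 4·(3,-4)/25² = (0.0192,-0.0256)
o2: d²=74 > ρ²=54 → inactive
F = F_att + ΣF_rep = (18.0192,-10.0256)
p' = p + 1/20·F = (-7.0990,1.4987)

Fx=18.0192 Fy=-10.0256 x'=-7.0990 y'=1.4987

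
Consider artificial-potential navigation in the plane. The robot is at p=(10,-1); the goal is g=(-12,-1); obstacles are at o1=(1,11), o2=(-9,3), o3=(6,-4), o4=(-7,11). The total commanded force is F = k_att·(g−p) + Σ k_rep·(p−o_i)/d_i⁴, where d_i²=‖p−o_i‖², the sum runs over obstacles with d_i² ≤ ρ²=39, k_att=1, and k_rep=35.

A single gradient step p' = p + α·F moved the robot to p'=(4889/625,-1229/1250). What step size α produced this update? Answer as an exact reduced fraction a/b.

α = 1/10

F_att = 1·(g−p) = 1·(-22,0) = (-22.0000,0.0000)
o1: d²=225 > ρ²=39 → inactive
o2: d²=377 > ρ²=39 → inactive
o3: d²=25 ≤ ρ²=39; F_rep = 35·(4,3)/25² = (0.2240,0.1680)
o4: d²=433 > ρ²=39 → inactive
F = F_att + ΣF_rep = (-21.7760,0.1680)
Δp = p'−p = (-2.1776,0.0168); α = Δx/Fx = (-1361/625) / (-2722/125) = 1/10
check: Δy/Fy = (21/1250) / (21/125) = 1/10 ✓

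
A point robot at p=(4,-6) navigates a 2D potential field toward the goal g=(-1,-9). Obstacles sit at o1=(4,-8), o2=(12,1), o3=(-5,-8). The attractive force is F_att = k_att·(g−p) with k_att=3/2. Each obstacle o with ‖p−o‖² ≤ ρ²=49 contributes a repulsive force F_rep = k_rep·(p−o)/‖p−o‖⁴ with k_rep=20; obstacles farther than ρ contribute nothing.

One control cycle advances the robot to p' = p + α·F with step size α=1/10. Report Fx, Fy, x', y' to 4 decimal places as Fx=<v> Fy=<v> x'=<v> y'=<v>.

Fx=-7.5000 Fy=-2.0000 x'=3.2500 y'=-6.2000

F_att = 3/2·(g−p) = 3/2·(-5,-3) = (-7.5000,-4.5000)
o1: d²=4 ≤ ρ²=49; F_rep = 20·(0,2)/4² = (0.0000,2.5000)
o2: d²=113 > ρ²=49 → inactive
o3: d²=85 > ρ²=49 → inactive
F = F_att + ΣF_rep = (-7.5000,-2.0000)
p' = p + 1/10·F = (3.2500,-6.2000)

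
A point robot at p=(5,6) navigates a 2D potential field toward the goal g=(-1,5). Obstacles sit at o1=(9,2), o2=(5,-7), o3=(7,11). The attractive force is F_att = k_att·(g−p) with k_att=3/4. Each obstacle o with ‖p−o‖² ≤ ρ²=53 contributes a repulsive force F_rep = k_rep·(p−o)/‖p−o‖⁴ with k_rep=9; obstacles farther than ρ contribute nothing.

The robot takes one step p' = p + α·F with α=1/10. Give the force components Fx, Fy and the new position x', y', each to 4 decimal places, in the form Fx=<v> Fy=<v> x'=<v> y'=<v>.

Fx=-4.5566 Fy=-0.7684 x'=4.5443 y'=5.9232

F_att = 3/4·(g−p) = 3/4·(-6,-1) = (-4.5000,-0.7500)
o1: d²=32 ≤ ρ²=53; F_rep = 9·(-4,4)/32² = (-0.0352,0.0352)
o2: d²=169 > ρ²=53 → inactive
o3: d²=29 ≤ ρ²=53; F_rep = 9·(-2,-5)/29² = (-0.0214,-0.0535)
F = F_att + ΣF_rep = (-4.5566,-0.7684)
p' = p + 1/10·F = (4.5443,5.9232)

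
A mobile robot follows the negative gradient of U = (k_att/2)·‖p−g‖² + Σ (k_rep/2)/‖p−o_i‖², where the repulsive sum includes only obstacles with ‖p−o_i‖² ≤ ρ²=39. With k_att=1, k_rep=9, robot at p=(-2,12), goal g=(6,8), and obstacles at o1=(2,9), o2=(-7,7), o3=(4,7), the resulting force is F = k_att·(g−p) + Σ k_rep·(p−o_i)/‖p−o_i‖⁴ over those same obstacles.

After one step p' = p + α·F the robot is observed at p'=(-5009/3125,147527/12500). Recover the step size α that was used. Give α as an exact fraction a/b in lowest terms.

F_att = 1·(g−p) = 1·(8,-4) = (8.0000,-4.0000)
o1: d²=25 ≤ ρ²=39; F_rep = 9·(-4,3)/25² = (-0.0576,0.0432)
o2: d²=50 > ρ²=39 → inactive
o3: d²=61 > ρ²=39 → inactive
F = F_att + ΣF_rep = (7.9424,-3.9568)
Δp = p'−p = (0.3971,-0.1978); α = Δx/Fx = (1241/3125) / (4964/625) = 1/20
check: Δy/Fy = (-2473/12500) / (-2473/625) = 1/20 ✓

α = 1/20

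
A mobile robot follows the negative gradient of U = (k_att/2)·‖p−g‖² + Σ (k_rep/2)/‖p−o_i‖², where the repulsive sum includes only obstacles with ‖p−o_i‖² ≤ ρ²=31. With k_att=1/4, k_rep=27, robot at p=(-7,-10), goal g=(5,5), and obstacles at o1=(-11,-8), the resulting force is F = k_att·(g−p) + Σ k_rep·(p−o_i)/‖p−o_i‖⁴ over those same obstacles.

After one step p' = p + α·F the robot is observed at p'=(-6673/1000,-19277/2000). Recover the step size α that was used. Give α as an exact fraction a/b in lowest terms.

F_att = 1/4·(g−p) = 1/4·(12,15) = (3.0000,3.7500)
o1: d²=20 ≤ ρ²=31; F_rep = 27·(4,-2)/20² = (0.2700,-0.1350)
F = F_att + ΣF_rep = (3.2700,3.6150)
Δp = p'−p = (0.3270,0.3615); α = Δx/Fx = (327/1000) / (327/100) = 1/10
check: Δy/Fy = (723/2000) / (723/200) = 1/10 ✓

α = 1/10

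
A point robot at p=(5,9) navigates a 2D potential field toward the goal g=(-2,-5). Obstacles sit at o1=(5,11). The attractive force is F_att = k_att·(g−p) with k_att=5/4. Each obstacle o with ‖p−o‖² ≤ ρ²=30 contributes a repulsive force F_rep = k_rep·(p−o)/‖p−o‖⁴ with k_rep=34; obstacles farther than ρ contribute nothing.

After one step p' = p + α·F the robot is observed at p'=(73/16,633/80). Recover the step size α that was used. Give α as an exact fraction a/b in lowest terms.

F_att = 5/4·(g−p) = 5/4·(-7,-14) = (-8.7500,-17.5000)
o1: d²=4 ≤ ρ²=30; F_rep = 34·(0,-2)/4² = (0.0000,-4.2500)
F = F_att + ΣF_rep = (-8.7500,-21.7500)
Δp = p'−p = (-0.4375,-1.0875); α = Δx/Fx = (-7/16) / (-35/4) = 1/20
check: Δy/Fy = (-87/80) / (-87/4) = 1/20 ✓

α = 1/20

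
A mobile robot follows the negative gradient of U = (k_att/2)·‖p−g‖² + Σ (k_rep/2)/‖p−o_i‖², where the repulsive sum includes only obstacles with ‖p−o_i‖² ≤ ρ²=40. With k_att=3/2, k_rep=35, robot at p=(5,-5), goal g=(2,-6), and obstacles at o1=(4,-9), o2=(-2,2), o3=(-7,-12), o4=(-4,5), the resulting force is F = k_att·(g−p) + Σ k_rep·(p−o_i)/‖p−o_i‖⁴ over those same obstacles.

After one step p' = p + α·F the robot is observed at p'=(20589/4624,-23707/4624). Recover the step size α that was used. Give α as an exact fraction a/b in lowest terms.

α = 1/8

F_att = 3/2·(g−p) = 3/2·(-3,-1) = (-4.5000,-1.5000)
o1: d²=17 ≤ ρ²=40; F_rep = 35·(1,4)/17² = (0.1211,0.4844)
o2: d²=98 > ρ²=40 → inactive
o3: d²=193 > ρ²=40 → inactive
o4: d²=181 > ρ²=40 → inactive
F = F_att + ΣF_rep = (-4.3789,-1.0156)
Δp = p'−p = (-0.5474,-0.1269); α = Δx/Fx = (-2531/4624) / (-2531/578) = 1/8
check: Δy/Fy = (-587/4624) / (-587/578) = 1/8 ✓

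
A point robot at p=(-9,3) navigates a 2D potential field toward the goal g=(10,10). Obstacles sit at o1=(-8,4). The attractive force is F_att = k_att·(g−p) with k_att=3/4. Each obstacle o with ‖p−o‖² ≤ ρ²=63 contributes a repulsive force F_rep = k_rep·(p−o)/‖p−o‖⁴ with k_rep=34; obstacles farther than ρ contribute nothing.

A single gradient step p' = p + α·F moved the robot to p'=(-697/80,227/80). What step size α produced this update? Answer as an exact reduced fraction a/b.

F_att = 3/4·(g−p) = 3/4·(19,7) = (14.2500,5.2500)
o1: d²=2 ≤ ρ²=63; F_rep = 34·(-1,-1)/2² = (-8.5000,-8.5000)
F = F_att + ΣF_rep = (5.7500,-3.2500)
Δp = p'−p = (0.2875,-0.1625); α = Δx/Fx = (23/80) / (23/4) = 1/20
check: Δy/Fy = (-13/80) / (-13/4) = 1/20 ✓

α = 1/20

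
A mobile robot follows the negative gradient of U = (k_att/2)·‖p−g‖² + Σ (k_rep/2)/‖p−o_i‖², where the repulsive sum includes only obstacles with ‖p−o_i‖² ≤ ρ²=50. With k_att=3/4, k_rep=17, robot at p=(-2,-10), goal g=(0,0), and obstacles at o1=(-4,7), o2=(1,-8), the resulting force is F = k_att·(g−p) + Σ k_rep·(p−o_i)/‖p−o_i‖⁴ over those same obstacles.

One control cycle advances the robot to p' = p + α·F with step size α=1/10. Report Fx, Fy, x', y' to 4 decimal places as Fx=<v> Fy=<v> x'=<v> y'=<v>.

Fx=1.1982 Fy=7.2988 x'=-1.8802 y'=-9.2701

F_att = 3/4·(g−p) = 3/4·(2,10) = (1.5000,7.5000)
o1: d²=293 > ρ²=50 → inactive
o2: d²=13 ≤ ρ²=50; F_rep = 17·(-3,-2)/13² = (-0.3018,-0.2012)
F = F_att + ΣF_rep = (1.1982,7.2988)
p' = p + 1/10·F = (-1.8802,-9.2701)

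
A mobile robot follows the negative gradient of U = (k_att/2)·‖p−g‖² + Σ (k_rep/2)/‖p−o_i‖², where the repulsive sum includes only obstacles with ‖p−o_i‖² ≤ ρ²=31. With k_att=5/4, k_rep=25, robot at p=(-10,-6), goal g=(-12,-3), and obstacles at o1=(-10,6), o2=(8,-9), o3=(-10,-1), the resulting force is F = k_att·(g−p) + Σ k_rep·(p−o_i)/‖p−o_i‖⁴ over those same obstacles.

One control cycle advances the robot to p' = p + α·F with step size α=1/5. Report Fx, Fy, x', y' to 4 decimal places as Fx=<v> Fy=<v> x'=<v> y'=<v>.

Fx=-2.5000 Fy=3.5500 x'=-10.5000 y'=-5.2900

F_att = 5/4·(g−p) = 5/4·(-2,3) = (-2.5000,3.7500)
o1: d²=144 > ρ²=31 → inactive
o2: d²=333 > ρ²=31 → inactive
o3: d²=25 ≤ ρ²=31; F_rep = 25·(0,-5)/25² = (0.0000,-0.2000)
F = F_att + ΣF_rep = (-2.5000,3.5500)
p' = p + 1/5·F = (-10.5000,-5.2900)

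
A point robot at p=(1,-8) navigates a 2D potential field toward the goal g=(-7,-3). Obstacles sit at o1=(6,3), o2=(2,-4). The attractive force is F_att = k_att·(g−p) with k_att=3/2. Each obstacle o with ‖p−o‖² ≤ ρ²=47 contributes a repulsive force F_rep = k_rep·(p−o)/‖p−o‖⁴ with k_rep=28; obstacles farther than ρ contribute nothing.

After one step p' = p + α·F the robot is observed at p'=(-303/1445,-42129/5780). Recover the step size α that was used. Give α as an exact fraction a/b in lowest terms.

α = 1/10

F_att = 3/2·(g−p) = 3/2·(-8,5) = (-12.0000,7.5000)
o1: d²=146 > ρ²=47 → inactive
o2: d²=17 ≤ ρ²=47; F_rep = 28·(-1,-4)/17² = (-0.0969,-0.3875)
F = F_att + ΣF_rep = (-12.0969,7.1125)
Δp = p'−p = (-1.2097,0.7112); α = Δx/Fx = (-1748/1445) / (-3496/289) = 1/10
check: Δy/Fy = (4111/5780) / (4111/578) = 1/10 ✓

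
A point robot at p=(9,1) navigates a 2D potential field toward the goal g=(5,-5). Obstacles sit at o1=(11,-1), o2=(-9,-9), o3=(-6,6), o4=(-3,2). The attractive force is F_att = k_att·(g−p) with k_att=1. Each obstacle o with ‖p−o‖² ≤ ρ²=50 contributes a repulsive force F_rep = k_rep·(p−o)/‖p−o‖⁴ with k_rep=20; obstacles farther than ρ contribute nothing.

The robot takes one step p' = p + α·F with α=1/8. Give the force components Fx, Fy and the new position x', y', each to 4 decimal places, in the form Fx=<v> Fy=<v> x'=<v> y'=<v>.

Fx=-4.6250 Fy=-5.3750 x'=8.4219 y'=0.3281

F_att = 1·(g−p) = 1·(-4,-6) = (-4.0000,-6.0000)
o1: d²=8 ≤ ρ²=50; F_rep = 20·(-2,2)/8² = (-0.6250,0.6250)
o2: d²=424 > ρ²=50 → inactive
o3: d²=250 > ρ²=50 → inactive
o4: d²=145 > ρ²=50 → inactive
F = F_att + ΣF_rep = (-4.6250,-5.3750)
p' = p + 1/8·F = (8.4219,0.3281)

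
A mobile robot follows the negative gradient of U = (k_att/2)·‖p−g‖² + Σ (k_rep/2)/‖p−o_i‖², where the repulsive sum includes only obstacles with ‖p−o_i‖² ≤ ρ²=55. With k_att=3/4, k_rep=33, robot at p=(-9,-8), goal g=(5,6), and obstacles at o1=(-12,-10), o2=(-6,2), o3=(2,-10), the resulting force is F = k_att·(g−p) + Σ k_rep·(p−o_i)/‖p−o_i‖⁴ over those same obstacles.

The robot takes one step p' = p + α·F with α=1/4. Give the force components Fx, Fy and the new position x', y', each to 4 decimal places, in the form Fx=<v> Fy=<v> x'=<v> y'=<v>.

F_att = 3/4·(g−p) = 3/4·(14,14) = (10.5000,10.5000)
o1: d²=13 ≤ ρ²=55; F_rep = 33·(3,2)/13² = (0.5858,0.3905)
o2: d²=109 > ρ²=55 → inactive
o3: d²=125 > ρ²=55 → inactive
F = F_att + ΣF_rep = (11.0858,10.8905)
p' = p + 1/4·F = (-6.2286,-5.2774)

Fx=11.0858 Fy=10.8905 x'=-6.2286 y'=-5.2774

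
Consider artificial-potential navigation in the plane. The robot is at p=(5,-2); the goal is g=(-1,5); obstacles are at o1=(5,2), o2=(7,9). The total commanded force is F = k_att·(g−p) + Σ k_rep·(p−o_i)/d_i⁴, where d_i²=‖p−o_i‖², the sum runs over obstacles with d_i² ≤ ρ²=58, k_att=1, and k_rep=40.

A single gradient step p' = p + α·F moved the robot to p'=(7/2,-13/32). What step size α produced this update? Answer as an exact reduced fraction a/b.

F_att = 1·(g−p) = 1·(-6,7) = (-6.0000,7.0000)
o1: d²=16 ≤ ρ²=58; F_rep = 40·(0,-4)/16² = (0.0000,-0.6250)
o2: d²=125 > ρ²=58 → inactive
F = F_att + ΣF_rep = (-6.0000,6.3750)
Δp = p'−p = (-1.5000,1.5938); α = Δx/Fx = (-3/2) / (-6) = 1/4
check: Δy/Fy = (51/32) / (51/8) = 1/4 ✓

α = 1/4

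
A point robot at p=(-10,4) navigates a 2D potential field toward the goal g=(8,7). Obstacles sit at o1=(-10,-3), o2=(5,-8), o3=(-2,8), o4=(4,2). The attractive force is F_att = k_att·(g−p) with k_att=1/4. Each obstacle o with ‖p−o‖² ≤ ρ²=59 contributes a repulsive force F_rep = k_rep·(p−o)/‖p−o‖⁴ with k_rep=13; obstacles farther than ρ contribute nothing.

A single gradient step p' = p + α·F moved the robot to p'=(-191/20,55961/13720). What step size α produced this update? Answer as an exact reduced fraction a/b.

α = 1/10

F_att = 1/4·(g−p) = 1/4·(18,3) = (4.5000,0.7500)
o1: d²=49 ≤ ρ²=59; F_rep = 13·(0,7)/49² = (0.0000,0.0379)
o2: d²=369 > ρ²=59 → inactive
o3: d²=80 > ρ²=59 → inactive
o4: d²=200 > ρ²=59 → inactive
F = F_att + ΣF_rep = (4.5000,0.7879)
Δp = p'−p = (0.4500,0.0788); α = Δx/Fx = (9/20) / (9/2) = 1/10
check: Δy/Fy = (1081/13720) / (1081/1372) = 1/10 ✓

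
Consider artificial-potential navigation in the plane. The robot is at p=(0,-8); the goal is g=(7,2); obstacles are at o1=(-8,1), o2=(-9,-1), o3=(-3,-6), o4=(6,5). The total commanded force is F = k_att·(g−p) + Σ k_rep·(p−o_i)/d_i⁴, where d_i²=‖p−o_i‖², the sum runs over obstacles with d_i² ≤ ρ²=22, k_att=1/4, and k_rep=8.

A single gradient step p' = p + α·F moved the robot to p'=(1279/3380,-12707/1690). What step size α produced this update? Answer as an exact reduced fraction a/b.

α = 1/5

F_att = 1/4·(g−p) = 1/4·(7,10) = (1.7500,2.5000)
o1: d²=145 > ρ²=22 → inactive
o2: d²=130 > ρ²=22 → inactive
o3: d²=13 ≤ ρ²=22; F_rep = 8·(3,-2)/13² = (0.1420,-0.0947)
o4: d²=205 > ρ²=22 → inactive
F = F_att + ΣF_rep = (1.8920,2.4053)
Δp = p'−p = (0.3784,0.4811); α = Δx/Fx = (1279/3380) / (1279/676) = 1/5
check: Δy/Fy = (813/1690) / (813/338) = 1/5 ✓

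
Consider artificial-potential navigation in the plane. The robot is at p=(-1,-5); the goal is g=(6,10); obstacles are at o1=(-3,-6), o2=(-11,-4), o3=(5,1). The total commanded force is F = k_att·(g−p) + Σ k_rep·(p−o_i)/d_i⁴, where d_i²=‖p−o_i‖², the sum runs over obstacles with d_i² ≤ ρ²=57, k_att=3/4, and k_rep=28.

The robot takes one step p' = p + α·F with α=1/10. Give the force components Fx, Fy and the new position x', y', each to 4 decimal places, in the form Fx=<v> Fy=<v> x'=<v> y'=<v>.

Fx=7.4900 Fy=12.3700 x'=-0.2510 y'=-3.7630

F_att = 3/4·(g−p) = 3/4·(7,15) = (5.2500,11.2500)
o1: d²=5 ≤ ρ²=57; F_rep = 28·(2,1)/5² = (2.2400,1.1200)
o2: d²=101 > ρ²=57 → inactive
o3: d²=72 > ρ²=57 → inactive
F = F_att + ΣF_rep = (7.4900,12.3700)
p' = p + 1/10·F = (-0.2510,-3.7630)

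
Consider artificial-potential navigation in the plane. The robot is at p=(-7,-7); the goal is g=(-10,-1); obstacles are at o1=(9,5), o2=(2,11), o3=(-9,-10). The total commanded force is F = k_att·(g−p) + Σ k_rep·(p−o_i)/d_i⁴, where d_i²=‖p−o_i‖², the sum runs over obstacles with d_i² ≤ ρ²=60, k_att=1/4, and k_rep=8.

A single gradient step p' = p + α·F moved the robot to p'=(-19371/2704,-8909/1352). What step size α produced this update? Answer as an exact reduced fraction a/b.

α = 1/4

F_att = 1/4·(g−p) = 1/4·(-3,6) = (-0.7500,1.5000)
o1: d²=400 > ρ²=60 → inactive
o2: d²=405 > ρ²=60 → inactive
o3: d²=13 ≤ ρ²=60; F_rep = 8·(2,3)/13² = (0.0947,0.1420)
F = F_att + ΣF_rep = (-0.6553,1.6420)
Δp = p'−p = (-0.1638,0.4105); α = Δx/Fx = (-443/2704) / (-443/676) = 1/4
check: Δy/Fy = (555/1352) / (555/338) = 1/4 ✓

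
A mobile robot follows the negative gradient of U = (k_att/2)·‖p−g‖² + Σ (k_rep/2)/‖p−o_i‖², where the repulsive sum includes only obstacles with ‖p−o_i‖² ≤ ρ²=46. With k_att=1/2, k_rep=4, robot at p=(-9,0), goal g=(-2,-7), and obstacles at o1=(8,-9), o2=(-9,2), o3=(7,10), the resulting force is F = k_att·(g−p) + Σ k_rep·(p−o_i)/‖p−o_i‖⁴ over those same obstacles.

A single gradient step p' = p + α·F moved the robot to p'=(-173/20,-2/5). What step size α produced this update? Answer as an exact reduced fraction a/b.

F_att = 1/2·(g−p) = 1/2·(7,-7) = (3.5000,-3.5000)
o1: d²=370 > ρ²=46 → inactive
o2: d²=4 ≤ ρ²=46; F_rep = 4·(0,-2)/4² = (0.0000,-0.5000)
o3: d²=356 > ρ²=46 → inactive
F = F_att + ΣF_rep = (3.5000,-4.0000)
Δp = p'−p = (0.3500,-0.4000); α = Δx/Fx = (7/20) / (7/2) = 1/10
check: Δy/Fy = (-2/5) / (-4) = 1/10 ✓

α = 1/10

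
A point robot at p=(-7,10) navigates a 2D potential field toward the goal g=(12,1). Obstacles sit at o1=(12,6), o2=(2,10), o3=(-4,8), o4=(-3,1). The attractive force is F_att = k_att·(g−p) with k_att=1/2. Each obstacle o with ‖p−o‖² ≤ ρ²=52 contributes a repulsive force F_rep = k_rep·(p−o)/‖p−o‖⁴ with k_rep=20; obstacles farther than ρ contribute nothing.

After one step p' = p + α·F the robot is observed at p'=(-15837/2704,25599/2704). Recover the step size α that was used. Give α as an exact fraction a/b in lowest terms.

α = 1/8

F_att = 1/2·(g−p) = 1/2·(19,-9) = (9.5000,-4.5000)
o1: d²=377 > ρ²=52 → inactive
o2: d²=81 > ρ²=52 → inactive
o3: d²=13 ≤ ρ²=52; F_rep = 20·(-3,2)/13² = (-0.3550,0.2367)
o4: d²=97 > ρ²=52 → inactive
F = F_att + ΣF_rep = (9.1450,-4.2633)
Δp = p'−p = (1.1431,-0.5329); α = Δx/Fx = (3091/2704) / (3091/338) = 1/8
check: Δy/Fy = (-1441/2704) / (-1441/338) = 1/8 ✓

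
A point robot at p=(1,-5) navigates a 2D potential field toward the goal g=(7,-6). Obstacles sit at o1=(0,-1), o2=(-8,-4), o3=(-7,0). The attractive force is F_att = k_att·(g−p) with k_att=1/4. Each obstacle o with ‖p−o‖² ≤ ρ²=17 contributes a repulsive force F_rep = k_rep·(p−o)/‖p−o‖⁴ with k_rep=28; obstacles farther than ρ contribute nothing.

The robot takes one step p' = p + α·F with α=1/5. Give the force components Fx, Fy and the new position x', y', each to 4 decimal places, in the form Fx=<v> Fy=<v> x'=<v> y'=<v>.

Fx=1.5969 Fy=-0.6375 x'=1.3194 y'=-5.1275

F_att = 1/4·(g−p) = 1/4·(6,-1) = (1.5000,-0.2500)
o1: d²=17 ≤ ρ²=17; F_rep = 28·(1,-4)/17² = (0.0969,-0.3875)
o2: d²=82 > ρ²=17 → inactive
o3: d²=89 > ρ²=17 → inactive
F = F_att + ΣF_rep = (1.5969,-0.6375)
p' = p + 1/5·F = (1.3194,-5.1275)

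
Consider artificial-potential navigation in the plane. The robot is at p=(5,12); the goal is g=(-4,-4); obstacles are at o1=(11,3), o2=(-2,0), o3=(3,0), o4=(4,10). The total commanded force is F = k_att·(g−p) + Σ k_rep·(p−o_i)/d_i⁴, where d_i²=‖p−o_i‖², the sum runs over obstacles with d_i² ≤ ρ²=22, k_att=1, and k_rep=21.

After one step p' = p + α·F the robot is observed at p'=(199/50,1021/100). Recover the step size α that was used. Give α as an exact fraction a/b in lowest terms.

F_att = 1·(g−p) = 1·(-9,-16) = (-9.0000,-16.0000)
o1: d²=117 > ρ²=22 → inactive
o2: d²=193 > ρ²=22 → inactive
o3: d²=148 > ρ²=22 → inactive
o4: d²=5 ≤ ρ²=22; F_rep = 21·(1,2)/5² = (0.8400,1.6800)
F = F_att + ΣF_rep = (-8.1600,-14.3200)
Δp = p'−p = (-1.0200,-1.7900); α = Δx/Fx = (-51/50) / (-204/25) = 1/8
check: Δy/Fy = (-179/100) / (-358/25) = 1/8 ✓

α = 1/8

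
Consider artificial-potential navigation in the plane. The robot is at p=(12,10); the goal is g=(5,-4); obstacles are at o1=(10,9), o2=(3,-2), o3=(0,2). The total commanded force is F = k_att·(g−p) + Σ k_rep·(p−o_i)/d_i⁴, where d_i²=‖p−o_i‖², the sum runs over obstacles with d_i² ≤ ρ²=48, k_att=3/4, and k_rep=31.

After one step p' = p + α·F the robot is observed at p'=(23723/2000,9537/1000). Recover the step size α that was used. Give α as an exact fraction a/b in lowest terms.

F_att = 3/4·(g−p) = 3/4·(-7,-14) = (-5.2500,-10.5000)
o1: d²=5 ≤ ρ²=48; F_rep = 31·(2,1)/5² = (2.4800,1.2400)
o2: d²=225 > ρ²=48 → inactive
o3: d²=208 > ρ²=48 → inactive
F = F_att + ΣF_rep = (-2.7700,-9.2600)
Δp = p'−p = (-0.1385,-0.4630); α = Δx/Fx = (-277/2000) / (-277/100) = 1/20
check: Δy/Fy = (-463/1000) / (-463/50) = 1/20 ✓

α = 1/20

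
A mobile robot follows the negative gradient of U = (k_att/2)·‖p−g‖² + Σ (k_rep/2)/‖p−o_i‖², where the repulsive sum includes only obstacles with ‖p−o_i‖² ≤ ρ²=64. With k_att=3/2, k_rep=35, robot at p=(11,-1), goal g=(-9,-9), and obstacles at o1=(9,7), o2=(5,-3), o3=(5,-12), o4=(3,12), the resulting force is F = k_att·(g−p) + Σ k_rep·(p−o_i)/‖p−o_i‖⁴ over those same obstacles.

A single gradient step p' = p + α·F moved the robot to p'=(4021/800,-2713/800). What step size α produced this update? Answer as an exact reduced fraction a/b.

F_att = 3/2·(g−p) = 3/2·(-20,-8) = (-30.0000,-12.0000)
o1: d²=68 > ρ²=64 → inactive
o2: d²=40 ≤ ρ²=64; F_rep = 35·(6,2)/40² = (0.1313,0.0437)
o3: d²=157 > ρ²=64 → inactive
o4: d²=233 > ρ²=64 → inactive
F = F_att + ΣF_rep = (-29.8687,-11.9563)
Δp = p'−p = (-5.9737,-2.3912); α = Δx/Fx = (-4779/800) / (-4779/160) = 1/5
check: Δy/Fy = (-1913/800) / (-1913/160) = 1/5 ✓

α = 1/5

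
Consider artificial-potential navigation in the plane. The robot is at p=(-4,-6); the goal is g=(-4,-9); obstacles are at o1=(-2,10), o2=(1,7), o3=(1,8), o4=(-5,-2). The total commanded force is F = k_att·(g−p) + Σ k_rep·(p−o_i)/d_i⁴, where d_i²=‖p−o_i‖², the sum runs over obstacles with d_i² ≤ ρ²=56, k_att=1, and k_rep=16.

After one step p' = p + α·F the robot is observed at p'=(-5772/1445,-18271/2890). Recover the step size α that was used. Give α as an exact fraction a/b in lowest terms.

F_att = 1·(g−p) = 1·(0,-3) = (0.0000,-3.0000)
o1: d²=260 > ρ²=56 → inactive
o2: d²=194 > ρ²=56 → inactive
o3: d²=221 > ρ²=56 → inactive
o4: d²=17 ≤ ρ²=56; F_rep = 16·(1,-4)/17² = (0.0554,-0.2215)
F = F_att + ΣF_rep = (0.0554,-3.2215)
Δp = p'−p = (0.0055,-0.3221); α = Δx/Fx = (8/1445) / (16/289) = 1/10
check: Δy/Fy = (-931/2890) / (-931/289) = 1/10 ✓

α = 1/10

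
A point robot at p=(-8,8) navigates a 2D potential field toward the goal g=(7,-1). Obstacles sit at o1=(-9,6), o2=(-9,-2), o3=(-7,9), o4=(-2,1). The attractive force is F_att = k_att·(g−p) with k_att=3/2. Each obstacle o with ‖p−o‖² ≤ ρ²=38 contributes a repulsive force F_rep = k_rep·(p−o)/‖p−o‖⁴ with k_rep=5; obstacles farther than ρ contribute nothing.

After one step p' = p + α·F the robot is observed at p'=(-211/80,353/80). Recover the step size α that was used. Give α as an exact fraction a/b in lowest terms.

α = 1/4

F_att = 3/2·(g−p) = 3/2·(15,-9) = (22.5000,-13.5000)
o1: d²=5 ≤ ρ²=38; F_rep = 5·(1,2)/5² = (0.2000,0.4000)
o2: d²=101 > ρ²=38 → inactive
o3: d²=2 ≤ ρ²=38; F_rep = 5·(-1,-1)/2² = (-1.2500,-1.2500)
o4: d²=85 > ρ²=38 → inactive
F = F_att + ΣF_rep = (21.4500,-14.3500)
Δp = p'−p = (5.3625,-3.5875); α = Δx/Fx = (429/80) / (429/20) = 1/4
check: Δy/Fy = (-287/80) / (-287/20) = 1/4 ✓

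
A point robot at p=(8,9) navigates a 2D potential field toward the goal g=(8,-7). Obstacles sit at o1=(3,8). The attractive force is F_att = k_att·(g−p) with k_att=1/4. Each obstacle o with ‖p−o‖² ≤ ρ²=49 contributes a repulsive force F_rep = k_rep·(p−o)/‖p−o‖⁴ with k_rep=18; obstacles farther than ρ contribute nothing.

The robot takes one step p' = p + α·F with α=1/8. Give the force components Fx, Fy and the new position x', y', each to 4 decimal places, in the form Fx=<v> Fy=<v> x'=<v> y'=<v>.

F_att = 1/4·(g−p) = 1/4·(0,-16) = (0.0000,-4.0000)
o1: d²=26 ≤ ρ²=49; F_rep = 18·(5,1)/26² = (0.1331,0.0266)
F = F_att + ΣF_rep = (0.1331,-3.9734)
p' = p + 1/8·F = (8.0166,8.5033)

Fx=0.1331 Fy=-3.9734 x'=8.0166 y'=8.5033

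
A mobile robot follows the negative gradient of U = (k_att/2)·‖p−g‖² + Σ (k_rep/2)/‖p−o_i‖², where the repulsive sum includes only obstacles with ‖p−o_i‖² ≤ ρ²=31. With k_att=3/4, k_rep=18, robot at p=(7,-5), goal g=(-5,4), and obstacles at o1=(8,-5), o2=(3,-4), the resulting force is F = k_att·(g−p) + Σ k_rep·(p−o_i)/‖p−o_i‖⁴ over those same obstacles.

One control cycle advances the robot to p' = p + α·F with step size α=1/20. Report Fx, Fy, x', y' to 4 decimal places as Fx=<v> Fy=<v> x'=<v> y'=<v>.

Fx=-26.7509 Fy=6.6877 x'=5.6625 y'=-4.6656

F_att = 3/4·(g−p) = 3/4·(-12,9) = (-9.0000,6.7500)
o1: d²=1 ≤ ρ²=31; F_rep = 18·(-1,0)/1² = (-18.0000,0.0000)
o2: d²=17 ≤ ρ²=31; F_rep = 18·(4,-1)/17² = (0.2491,-0.0623)
F = F_att + ΣF_rep = (-26.7509,6.6877)
p' = p + 1/20·F = (5.6625,-4.6656)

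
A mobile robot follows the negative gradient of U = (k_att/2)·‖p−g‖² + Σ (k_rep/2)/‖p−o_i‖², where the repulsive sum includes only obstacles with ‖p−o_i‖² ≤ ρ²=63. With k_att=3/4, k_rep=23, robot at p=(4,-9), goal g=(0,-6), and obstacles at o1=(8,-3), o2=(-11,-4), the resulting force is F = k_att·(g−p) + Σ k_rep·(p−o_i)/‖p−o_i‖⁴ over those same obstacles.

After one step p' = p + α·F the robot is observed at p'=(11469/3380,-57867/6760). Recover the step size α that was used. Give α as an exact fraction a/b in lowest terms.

F_att = 3/4·(g−p) = 3/4·(-4,3) = (-3.0000,2.2500)
o1: d²=52 ≤ ρ²=63; F_rep = 23·(-4,-6)/52² = (-0.0340,-0.0510)
o2: d²=250 > ρ²=63 → inactive
F = F_att + ΣF_rep = (-3.0340,2.1990)
Δp = p'−p = (-0.6068,0.4398); α = Δx/Fx = (-2051/3380) / (-2051/676) = 1/5
check: Δy/Fy = (2973/6760) / (2973/1352) = 1/5 ✓

α = 1/5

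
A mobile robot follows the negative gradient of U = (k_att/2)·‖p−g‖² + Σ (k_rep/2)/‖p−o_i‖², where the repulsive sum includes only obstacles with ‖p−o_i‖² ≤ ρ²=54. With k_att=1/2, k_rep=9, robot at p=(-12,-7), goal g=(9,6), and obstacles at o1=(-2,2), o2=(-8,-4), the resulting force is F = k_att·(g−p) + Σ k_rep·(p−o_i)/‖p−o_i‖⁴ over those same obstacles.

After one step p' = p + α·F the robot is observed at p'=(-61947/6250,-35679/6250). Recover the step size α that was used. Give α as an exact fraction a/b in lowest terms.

α = 1/5

F_att = 1/2·(g−p) = 1/2·(21,13) = (10.5000,6.5000)
o1: d²=181 > ρ²=54 → inactive
o2: d²=25 ≤ ρ²=54; F_rep = 9·(-4,-3)/25² = (-0.0576,-0.0432)
F = F_att + ΣF_rep = (10.4424,6.4568)
Δp = p'−p = (2.0885,1.2914); α = Δx/Fx = (13053/6250) / (13053/1250) = 1/5
check: Δy/Fy = (8071/6250) / (8071/1250) = 1/5 ✓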